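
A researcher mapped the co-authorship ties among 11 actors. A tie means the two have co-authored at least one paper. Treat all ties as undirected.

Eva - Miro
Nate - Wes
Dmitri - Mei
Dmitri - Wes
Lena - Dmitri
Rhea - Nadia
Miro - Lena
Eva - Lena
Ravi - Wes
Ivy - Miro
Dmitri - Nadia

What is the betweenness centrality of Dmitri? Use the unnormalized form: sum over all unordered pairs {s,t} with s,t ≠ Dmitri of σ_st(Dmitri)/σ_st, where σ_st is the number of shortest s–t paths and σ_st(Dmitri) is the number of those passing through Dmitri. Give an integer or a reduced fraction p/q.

Pairs whose geodesics pass through Dmitri — Mei–Ivy: 1; Mei–Ravi: 1; Mei–Eva: 1; Mei–Miro: 1; Mei–Lena: 1; Mei–Nadia: 1; Mei–Wes: 1; Mei–Rhea: 1; Mei–Nate: 1; Ivy–Ravi: 1; Ivy–Nadia: 1; Ivy–Wes: 1; Ivy–Rhea: 1; Ivy–Nate: 1 … (+21 more pairs).
All other pairs contribute 0.
Summing the contributions gives betweenness(Dmitri) = 35.

35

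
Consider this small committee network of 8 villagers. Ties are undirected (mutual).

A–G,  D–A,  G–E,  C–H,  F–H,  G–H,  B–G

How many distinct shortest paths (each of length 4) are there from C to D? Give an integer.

The shortest distance is 4, and the only length-4 path is C–H–G–A–D. So there is exactly 1 shortest path.

1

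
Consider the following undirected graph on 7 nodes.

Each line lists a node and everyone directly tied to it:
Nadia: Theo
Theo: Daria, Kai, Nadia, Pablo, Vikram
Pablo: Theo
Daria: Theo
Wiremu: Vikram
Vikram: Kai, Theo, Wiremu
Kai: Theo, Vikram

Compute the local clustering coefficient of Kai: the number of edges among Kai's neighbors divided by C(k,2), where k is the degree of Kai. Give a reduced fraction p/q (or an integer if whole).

1

Kai's neighbors: Theo and Vikram (k = 2).
Possible neighbor pairs: C(2,2) = 1. Edges among them: Theo–Vikram → e = 1.
Clustering(Kai) = 1/1.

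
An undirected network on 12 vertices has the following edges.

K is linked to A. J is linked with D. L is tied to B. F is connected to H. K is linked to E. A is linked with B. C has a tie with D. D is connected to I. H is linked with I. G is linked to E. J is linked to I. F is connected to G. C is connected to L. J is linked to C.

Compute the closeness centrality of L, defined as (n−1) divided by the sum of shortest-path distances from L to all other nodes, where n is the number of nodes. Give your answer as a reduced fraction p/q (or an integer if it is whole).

Distances from L: A:2, B:1, C:1, D:2, E:4, F:5, G:5, H:4, I:3, J:2, K:3. Sum = 32.
n = 12, so closeness = 11/32.

11/32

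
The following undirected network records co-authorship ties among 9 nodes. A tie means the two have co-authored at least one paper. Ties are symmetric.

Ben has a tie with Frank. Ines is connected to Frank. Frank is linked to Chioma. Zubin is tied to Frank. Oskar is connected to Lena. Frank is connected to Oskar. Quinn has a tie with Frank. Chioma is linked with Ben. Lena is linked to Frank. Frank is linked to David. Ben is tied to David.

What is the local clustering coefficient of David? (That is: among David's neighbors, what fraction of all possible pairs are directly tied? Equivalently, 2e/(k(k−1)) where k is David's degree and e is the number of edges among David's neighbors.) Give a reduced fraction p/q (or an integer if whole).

1

David's neighbors: Ben and Frank (k = 2).
Possible neighbor pairs: C(2,2) = 1. Edges among them: Ben–Frank → e = 1.
Clustering(David) = 1/1.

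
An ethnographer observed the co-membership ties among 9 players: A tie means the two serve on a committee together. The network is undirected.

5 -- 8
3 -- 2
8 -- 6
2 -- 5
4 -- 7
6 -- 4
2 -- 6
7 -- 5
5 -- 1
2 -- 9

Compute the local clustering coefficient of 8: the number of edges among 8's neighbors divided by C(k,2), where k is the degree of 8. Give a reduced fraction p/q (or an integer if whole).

0

8's neighbors: 5 and 6 (k = 2).
Possible neighbor pairs: C(2,2) = 1. Edges among them: none → e = 0.
Clustering(8) = 0/1.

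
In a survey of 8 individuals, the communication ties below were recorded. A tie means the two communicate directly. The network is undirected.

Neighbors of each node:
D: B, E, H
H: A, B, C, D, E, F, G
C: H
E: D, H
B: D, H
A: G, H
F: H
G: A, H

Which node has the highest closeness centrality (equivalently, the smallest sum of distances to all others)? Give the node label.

Farness (sum of distances to all others) for each node — A:12, B:12, C:13, D:11, E:12, F:13, G:12, H:7.
The smallest farness is 7, for H, so H has the highest closeness.

H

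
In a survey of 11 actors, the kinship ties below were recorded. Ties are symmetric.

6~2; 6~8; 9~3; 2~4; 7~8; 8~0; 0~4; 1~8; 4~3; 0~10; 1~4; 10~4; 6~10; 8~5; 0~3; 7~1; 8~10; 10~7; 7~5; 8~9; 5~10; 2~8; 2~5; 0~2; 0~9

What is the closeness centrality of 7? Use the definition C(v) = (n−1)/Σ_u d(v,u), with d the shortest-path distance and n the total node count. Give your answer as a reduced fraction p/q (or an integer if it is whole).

10/17

Distances from 7: 0:2, 1:1, 2:2, 3:3, 4:2, 5:1, 6:2, 8:1, 9:2, 10:1. Sum = 17.
n = 11, so closeness = 10/17.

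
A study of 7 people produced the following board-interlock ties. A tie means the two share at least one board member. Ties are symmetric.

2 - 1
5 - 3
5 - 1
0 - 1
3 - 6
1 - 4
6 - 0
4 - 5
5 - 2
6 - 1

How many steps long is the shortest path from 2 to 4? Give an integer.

One shortest route is 2 – 1 – 4, which uses 2 edges, and 2 and 4 are not directly tied, so nothing shorter exists. So d(2,4) = 2.

2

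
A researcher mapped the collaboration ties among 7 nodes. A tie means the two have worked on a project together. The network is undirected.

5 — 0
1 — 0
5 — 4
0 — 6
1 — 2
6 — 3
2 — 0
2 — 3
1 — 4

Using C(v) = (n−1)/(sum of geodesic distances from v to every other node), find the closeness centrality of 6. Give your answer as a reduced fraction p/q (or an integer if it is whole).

Distances from 6: 0:1, 1:2, 2:2, 3:1, 4:3, 5:2. Sum = 11.
n = 7, so closeness = 6/11.

6/11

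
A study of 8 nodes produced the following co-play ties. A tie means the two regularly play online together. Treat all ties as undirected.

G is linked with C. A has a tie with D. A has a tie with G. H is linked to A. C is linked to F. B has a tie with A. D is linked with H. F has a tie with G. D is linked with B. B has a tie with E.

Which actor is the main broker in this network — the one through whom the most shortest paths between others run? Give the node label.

A

Unnormalized betweenness of each node: A:13, B:6, C:0, D:1, E:0, F:0, G:10, H:0.
A has the largest value, 13, making it the main broker — the node through which the most shortest paths run.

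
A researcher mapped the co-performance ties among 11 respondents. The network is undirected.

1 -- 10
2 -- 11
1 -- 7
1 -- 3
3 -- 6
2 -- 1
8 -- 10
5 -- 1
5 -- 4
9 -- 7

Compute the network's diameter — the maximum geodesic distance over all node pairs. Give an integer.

Eccentricity of each node (its greatest distance to any other): 1:2, 2:3, 3:3, 4:4, 5:3, 6:4, 7:3, 8:4, 9:4, 10:3, 11:4.
The maximum eccentricity is 4, realized for instance by the pair 6–11 via 6 – 3 – 1 – 2 – 11. So the diameter is 4.

4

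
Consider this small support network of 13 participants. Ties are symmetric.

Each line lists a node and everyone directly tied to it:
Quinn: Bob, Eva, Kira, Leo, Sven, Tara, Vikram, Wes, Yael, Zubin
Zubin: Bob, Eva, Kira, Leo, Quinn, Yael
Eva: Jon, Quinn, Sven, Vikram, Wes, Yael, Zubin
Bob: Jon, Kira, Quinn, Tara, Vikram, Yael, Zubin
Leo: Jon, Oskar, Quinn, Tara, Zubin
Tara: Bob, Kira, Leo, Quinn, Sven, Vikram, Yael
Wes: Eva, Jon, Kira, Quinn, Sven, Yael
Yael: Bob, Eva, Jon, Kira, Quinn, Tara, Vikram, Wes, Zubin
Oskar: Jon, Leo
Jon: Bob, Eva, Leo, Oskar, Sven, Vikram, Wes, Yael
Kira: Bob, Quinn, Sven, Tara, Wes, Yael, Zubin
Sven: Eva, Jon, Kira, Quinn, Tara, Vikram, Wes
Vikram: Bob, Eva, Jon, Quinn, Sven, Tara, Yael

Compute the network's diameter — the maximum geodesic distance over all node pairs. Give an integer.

Eccentricity of each node (its greatest distance to any other): Bob:2, Eva:2, Jon:2, Kira:3, Leo:2, Oskar:3, Quinn:2, Sven:2, Tara:2, Vikram:2, Wes:2, Yael:2, Zubin:2.
The maximum eccentricity is 3, realized for instance by the pair Kira–Oskar via Kira – Wes – Jon – Oskar. So the diameter is 3.

3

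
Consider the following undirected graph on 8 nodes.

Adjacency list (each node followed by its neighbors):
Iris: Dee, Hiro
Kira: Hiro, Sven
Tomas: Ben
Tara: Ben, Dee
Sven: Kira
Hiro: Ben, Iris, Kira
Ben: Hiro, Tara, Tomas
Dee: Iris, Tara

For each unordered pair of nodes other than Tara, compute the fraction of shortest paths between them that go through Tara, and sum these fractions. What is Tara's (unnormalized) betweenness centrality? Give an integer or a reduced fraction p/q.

2

Pairs whose geodesics pass through Tara — Ben–Dee: 1; Dee–Tomas: 1.
All other pairs contribute 0.
Summing the contributions gives betweenness(Tara) = 2.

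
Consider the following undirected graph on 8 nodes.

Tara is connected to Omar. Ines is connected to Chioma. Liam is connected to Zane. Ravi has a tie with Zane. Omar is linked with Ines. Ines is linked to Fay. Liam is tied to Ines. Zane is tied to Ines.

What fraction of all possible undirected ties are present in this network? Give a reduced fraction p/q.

2/7

There are 8 edges and 8 nodes, so the maximum possible is C(8,2) = 28.
Density = 8/28 = 2/7.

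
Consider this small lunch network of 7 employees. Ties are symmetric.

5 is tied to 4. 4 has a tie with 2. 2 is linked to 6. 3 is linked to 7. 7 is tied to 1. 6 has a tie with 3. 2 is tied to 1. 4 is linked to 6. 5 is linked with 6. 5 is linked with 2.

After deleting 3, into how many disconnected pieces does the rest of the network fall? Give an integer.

1

3's neighbors (6 and 7) remain reachable from one another through other ties, so the rest of the network stays in one piece.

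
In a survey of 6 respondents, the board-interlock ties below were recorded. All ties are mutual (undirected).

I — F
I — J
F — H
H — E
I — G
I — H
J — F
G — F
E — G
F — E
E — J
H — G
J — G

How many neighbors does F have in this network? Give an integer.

F is directly tied to E, G, H, I, and J. That is 5 neighbors, so the degree of F is 5.

5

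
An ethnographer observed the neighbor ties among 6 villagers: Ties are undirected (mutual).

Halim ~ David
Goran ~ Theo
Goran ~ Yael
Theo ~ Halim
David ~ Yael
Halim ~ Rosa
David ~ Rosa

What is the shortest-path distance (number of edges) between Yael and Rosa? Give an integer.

One shortest route is Yael – David – Rosa, which uses 2 edges, and Yael and Rosa are not directly tied, so nothing shorter exists. So d(Yael,Rosa) = 2.

2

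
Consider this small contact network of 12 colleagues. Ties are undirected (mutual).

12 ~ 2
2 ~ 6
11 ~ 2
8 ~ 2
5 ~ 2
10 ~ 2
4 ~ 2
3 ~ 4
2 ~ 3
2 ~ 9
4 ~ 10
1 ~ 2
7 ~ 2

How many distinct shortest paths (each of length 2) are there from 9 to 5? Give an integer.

The shortest distance is 2, and the only length-2 path is 9–2–5. So there is exactly 1 shortest path.

1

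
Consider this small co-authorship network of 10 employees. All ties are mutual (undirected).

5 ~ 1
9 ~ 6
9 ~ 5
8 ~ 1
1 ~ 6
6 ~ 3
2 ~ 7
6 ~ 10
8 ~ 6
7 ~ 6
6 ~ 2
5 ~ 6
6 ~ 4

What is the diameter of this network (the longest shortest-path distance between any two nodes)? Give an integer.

Eccentricity of each node (its greatest distance to any other): 1:2, 2:2, 3:2, 4:2, 5:2, 6:1, 7:2, 8:2, 9:2, 10:2.
The maximum eccentricity is 2, realized for instance by the pair 8–2 via 8 – 6 – 2. So the diameter is 2.

2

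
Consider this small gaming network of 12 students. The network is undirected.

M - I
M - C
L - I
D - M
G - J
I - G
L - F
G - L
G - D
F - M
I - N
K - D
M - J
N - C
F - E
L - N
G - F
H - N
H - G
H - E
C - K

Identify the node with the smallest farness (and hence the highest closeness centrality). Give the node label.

G

Farness (sum of distances to all others) for each node — C:21, D:21, E:26, F:19, G:17, H:21, I:20, J:23, K:27, L:19, M:18, N:20.
The smallest farness is 17, for G, so G has the highest closeness.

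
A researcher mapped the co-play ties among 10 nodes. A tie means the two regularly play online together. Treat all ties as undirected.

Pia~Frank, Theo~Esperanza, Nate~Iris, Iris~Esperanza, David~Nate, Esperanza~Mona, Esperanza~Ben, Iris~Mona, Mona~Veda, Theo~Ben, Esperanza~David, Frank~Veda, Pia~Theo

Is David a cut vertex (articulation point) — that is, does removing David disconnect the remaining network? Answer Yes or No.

No

Even without David, every remaining node can still reach every other (the residual graph is connected), so David is not a cut vertex.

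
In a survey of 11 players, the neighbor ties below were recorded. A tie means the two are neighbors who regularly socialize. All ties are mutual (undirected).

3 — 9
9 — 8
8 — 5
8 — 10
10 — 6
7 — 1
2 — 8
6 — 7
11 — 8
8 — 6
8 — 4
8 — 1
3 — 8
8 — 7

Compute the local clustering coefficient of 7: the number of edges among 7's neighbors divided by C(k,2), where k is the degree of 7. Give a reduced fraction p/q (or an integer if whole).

7's neighbors: 1, 6, and 8 (k = 3).
Possible neighbor pairs: C(3,2) = 3. Edges among them: 1–8, 6–8 → e = 2.
Clustering(7) = 2/3.

2/3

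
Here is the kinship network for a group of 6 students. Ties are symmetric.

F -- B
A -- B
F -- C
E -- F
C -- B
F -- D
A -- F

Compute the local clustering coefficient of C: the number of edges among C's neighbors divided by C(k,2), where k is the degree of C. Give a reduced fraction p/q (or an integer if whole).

C's neighbors: B and F (k = 2).
Possible neighbor pairs: C(2,2) = 1. Edges among them: B–F → e = 1.
Clustering(C) = 1/1.

1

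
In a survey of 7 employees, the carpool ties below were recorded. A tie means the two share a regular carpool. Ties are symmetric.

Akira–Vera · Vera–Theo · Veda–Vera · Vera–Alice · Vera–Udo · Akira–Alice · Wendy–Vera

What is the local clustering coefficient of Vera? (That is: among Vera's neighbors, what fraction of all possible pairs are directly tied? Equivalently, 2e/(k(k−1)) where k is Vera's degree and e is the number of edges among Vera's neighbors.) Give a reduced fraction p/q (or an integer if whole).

Vera's neighbors: Akira, Alice, Theo, Udo, Veda, and Wendy (k = 6).
Possible neighbor pairs: C(6,2) = 15. Edges among them: Akira–Alice → e = 1.
Clustering(Vera) = 1/15.

1/15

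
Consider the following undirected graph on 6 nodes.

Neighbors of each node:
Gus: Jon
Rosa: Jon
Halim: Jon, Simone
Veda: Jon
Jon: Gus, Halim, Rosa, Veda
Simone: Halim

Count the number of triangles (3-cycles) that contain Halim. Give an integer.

Halim's neighbors are Jon and Simone, but none of them are tied to each other, so no triangle contains Halim.

0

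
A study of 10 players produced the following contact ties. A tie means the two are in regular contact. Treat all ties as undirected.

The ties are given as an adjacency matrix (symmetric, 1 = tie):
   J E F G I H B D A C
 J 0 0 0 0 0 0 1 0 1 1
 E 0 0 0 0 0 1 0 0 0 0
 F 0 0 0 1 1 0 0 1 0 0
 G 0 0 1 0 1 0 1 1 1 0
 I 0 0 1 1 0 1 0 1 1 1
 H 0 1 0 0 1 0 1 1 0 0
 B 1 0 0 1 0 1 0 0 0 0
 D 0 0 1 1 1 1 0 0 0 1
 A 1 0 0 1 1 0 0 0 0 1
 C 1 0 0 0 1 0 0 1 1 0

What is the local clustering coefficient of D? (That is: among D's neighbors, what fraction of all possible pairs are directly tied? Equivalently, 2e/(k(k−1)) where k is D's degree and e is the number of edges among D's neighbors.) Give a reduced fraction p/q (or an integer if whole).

D's neighbors: C, F, G, H, and I (k = 5).
Possible neighbor pairs: C(5,2) = 10. Edges among them: C–I, F–G, F–I, G–I, H–I → e = 5.
Clustering(D) = 5/10 = 1/2.

1/2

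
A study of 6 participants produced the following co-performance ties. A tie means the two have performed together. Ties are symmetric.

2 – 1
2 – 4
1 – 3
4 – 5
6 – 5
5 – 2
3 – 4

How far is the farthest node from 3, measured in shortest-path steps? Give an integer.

3

Distances from 3: 1:1, 2:2, 4:1, 5:2, 6:3.
The largest is 3 (to 6), so the eccentricity of 3 is 3.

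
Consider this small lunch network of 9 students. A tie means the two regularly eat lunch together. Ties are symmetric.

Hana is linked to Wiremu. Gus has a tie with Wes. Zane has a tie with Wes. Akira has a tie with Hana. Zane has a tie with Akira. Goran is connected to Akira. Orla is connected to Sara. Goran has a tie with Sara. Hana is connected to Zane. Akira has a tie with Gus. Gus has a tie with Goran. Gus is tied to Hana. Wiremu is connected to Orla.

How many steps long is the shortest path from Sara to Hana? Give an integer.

One shortest route is Sara – Orla – Wiremu – Hana, which uses 3 edges, and at distance 2 from Sara we only reach {Akira, Gus, Wiremu}, which does not include Hana. So d(Sara,Hana) = 3.

3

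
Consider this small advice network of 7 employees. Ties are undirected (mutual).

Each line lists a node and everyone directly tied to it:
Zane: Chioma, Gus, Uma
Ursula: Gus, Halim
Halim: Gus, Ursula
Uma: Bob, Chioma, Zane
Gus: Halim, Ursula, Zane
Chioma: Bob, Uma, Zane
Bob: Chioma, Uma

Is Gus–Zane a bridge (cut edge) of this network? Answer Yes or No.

Without the Gus–Zane edge there is no alternate route between Gus and Zane, so the network disconnects. It is a bridge.

Yes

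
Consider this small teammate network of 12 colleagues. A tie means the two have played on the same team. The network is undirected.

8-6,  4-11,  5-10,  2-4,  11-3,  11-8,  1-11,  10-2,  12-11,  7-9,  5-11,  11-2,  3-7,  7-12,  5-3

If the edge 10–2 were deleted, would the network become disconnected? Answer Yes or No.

No

Even without that edge, 10 still reaches 2 via 10 – 5 – 11 – 2, so the network stays connected. Not a bridge.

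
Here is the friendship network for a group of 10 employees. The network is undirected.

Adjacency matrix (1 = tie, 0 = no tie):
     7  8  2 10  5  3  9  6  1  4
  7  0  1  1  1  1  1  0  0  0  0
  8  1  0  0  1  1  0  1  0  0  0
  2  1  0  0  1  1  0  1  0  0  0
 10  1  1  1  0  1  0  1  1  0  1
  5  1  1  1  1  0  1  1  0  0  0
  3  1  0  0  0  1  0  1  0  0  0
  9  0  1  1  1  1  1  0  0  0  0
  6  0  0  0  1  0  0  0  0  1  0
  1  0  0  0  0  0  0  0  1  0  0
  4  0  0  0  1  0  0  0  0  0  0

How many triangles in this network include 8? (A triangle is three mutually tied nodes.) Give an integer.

8's neighbors: 5, 7, 9, and 10.
Neighbor pairs that are themselves tied: 8–5–7; 8–5–9; 8–5–10; 8–7–10; 8–9–10. Each forms one triangle with 8, for 5 in total.

5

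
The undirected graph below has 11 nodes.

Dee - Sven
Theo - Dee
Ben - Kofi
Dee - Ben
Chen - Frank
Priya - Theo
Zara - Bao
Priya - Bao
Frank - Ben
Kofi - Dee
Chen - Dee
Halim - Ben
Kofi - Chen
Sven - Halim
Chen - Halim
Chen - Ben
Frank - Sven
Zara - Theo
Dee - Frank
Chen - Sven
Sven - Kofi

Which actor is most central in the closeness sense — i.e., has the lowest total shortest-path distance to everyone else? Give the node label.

Dee

Farness (sum of distances to all others) for each node — Bao:32, Ben:19, Chen:18, Dee:15, Frank:20, Halim:25, Kofi:20, Priya:25, Sven:19, Theo:18, Zara:25.
The smallest farness is 15, for Dee, so Dee has the highest closeness.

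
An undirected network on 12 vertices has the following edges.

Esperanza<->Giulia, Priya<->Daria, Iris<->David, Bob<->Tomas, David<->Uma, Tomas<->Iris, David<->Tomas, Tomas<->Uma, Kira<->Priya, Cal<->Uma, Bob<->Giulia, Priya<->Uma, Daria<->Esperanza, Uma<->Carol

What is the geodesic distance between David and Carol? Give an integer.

2

One shortest route is David – Uma – Carol, which uses 2 edges, and David and Carol are not directly tied, so nothing shorter exists. So d(David,Carol) = 2.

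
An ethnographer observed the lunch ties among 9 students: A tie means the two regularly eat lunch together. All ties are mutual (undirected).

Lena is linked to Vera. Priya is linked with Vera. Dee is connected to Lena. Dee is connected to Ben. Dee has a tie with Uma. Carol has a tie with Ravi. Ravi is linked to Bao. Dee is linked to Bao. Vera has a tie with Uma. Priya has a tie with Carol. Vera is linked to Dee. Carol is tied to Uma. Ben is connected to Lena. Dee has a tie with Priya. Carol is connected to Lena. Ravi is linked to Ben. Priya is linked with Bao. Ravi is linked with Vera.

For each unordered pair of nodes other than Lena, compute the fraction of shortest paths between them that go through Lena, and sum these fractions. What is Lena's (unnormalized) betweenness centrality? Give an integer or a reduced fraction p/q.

Pairs whose geodesics pass through Lena — Carol–Vera: 1/4; Carol–Dee: 1/3; Carol–Ben: 1/2; Vera–Ben: 1/3.
All other pairs contribute 0.
Summing the contributions gives betweenness(Lena) = 17/12.

17/12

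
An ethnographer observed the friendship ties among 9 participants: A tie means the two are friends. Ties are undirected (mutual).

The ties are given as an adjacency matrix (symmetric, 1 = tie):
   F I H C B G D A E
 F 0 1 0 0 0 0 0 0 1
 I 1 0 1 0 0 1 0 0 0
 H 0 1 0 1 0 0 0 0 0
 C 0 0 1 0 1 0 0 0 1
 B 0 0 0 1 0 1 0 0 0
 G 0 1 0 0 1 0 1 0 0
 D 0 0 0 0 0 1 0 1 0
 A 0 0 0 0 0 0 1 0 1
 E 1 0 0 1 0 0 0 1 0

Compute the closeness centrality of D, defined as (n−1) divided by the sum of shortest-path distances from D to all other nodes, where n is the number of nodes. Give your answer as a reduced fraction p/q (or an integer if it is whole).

8/17

Distances from D: A:1, B:2, C:3, E:2, F:3, G:1, H:3, I:2. Sum = 17.
n = 9, so closeness = 8/17.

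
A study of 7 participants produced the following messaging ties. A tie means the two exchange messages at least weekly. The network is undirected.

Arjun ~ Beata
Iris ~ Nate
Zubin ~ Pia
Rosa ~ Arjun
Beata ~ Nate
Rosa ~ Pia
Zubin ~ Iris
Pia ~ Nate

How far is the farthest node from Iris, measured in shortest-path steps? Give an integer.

3

Distances from Iris: Arjun:3, Beata:2, Nate:1, Pia:2, Rosa:3, Zubin:1.
The largest is 3 (to Arjun and Rosa), so the eccentricity of Iris is 3.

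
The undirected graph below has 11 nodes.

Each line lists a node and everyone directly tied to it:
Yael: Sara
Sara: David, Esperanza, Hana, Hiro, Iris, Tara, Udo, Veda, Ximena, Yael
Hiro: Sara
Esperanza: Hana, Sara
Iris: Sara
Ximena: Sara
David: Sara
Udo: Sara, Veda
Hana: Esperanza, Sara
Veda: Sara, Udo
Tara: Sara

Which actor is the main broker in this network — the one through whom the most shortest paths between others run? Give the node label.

Sara

Unnormalized betweenness of each node: David:0, Esperanza:0, Hana:0, Hiro:0, Iris:0, Sara:43, Tara:0, Udo:0, Veda:0, Ximena:0, Yael:0.
Sara has the largest value, 43, making it the main broker — the node through which the most shortest paths run.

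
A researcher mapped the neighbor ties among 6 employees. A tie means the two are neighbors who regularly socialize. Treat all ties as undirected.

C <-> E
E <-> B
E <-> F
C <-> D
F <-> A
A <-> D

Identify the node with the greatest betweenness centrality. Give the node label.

Unnormalized betweenness of each node: A:1, B:0, C:2, D:1, E:5, F:2.
E has the largest value, 5, making it the main broker — the node through which the most shortest paths run.

E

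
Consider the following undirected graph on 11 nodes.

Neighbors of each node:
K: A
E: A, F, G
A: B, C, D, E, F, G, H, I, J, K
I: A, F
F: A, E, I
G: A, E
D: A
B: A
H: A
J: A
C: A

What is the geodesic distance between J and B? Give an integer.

2

One shortest route is J – A – B, which uses 2 edges, and J and B are not directly tied, so nothing shorter exists. So d(J,B) = 2.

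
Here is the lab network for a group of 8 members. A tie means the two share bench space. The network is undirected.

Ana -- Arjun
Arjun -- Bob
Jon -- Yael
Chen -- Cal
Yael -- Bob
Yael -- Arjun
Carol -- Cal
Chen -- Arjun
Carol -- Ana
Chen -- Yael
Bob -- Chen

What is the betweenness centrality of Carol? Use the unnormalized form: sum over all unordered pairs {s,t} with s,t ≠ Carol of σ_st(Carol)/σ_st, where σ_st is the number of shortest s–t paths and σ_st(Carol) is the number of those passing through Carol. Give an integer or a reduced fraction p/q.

Pairs whose geodesics pass through Carol — Ana–Cal: 1.
All other pairs contribute 0.
Summing the contributions gives betweenness(Carol) = 1.

1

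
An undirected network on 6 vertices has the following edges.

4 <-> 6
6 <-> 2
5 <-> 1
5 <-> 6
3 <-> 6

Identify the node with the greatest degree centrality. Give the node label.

Degrees — 1:1, 2:1, 3:1, 4:1, 5:2, 6:4.
The maximum is 4, attained only by 6.

6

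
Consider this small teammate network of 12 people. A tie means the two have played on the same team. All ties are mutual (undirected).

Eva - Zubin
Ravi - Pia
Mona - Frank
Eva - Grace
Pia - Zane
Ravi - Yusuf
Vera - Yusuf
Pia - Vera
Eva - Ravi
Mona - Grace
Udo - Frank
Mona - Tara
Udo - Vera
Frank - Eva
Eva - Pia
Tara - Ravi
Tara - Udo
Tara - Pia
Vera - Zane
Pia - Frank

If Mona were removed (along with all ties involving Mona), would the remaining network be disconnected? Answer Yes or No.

Even without Mona, every remaining node can still reach every other (the residual graph is connected), so Mona is not a cut vertex.

No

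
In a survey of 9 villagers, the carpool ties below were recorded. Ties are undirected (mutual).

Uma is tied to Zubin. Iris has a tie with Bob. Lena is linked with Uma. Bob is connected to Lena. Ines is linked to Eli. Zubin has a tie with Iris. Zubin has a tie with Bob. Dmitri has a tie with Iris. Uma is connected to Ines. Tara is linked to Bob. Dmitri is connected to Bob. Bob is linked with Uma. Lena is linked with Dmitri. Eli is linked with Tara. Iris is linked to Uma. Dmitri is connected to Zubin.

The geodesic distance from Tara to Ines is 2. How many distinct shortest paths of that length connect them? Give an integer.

The shortest distance is 2, and the only length-2 path is Tara–Eli–Ines. So there is exactly 1 shortest path.

1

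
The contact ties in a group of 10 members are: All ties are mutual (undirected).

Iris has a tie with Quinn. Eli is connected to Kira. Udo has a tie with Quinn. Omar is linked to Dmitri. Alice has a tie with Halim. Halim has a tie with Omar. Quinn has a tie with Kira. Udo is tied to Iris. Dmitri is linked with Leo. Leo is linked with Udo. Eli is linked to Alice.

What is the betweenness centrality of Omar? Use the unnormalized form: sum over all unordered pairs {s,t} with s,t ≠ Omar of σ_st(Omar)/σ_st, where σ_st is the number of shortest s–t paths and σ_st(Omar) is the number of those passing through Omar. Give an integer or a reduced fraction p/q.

Pairs whose geodesics pass through Omar — Iris–Halim: 1/2; Eli–Dmitri: 1; Alice–Dmitri: 1; Alice–Leo: 1; Halim–Dmitri: 1; Halim–Leo: 1; Halim–Udo: 1.
All other pairs contribute 0.
Summing the contributions gives betweenness(Omar) = 13/2.

13/2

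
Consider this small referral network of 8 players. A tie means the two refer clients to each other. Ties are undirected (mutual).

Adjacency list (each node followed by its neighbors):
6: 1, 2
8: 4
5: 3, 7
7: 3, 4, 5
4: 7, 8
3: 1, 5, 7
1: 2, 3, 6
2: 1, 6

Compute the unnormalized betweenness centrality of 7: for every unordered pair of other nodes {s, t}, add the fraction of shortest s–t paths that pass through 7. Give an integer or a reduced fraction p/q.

Pairs whose geodesics pass through 7 — 1–4: 1; 1–8: 1; 6–4: 1; 6–8: 1; 2–4: 1; 2–8: 1; 5–4: 1; 5–8: 1; 4–3: 1; 8–3: 1.
All other pairs contribute 0.
Summing the contributions gives betweenness(7) = 10.

10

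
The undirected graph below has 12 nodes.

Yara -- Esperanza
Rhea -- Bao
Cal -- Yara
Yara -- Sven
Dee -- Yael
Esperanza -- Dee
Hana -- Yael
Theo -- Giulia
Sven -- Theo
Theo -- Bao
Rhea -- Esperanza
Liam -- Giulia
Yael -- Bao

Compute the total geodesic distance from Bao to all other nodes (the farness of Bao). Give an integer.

Distances from Bao: Cal:4, Dee:2, Esperanza:2, Giulia:2, Hana:2, Liam:3, Rhea:1, Sven:2, Theo:1, Yael:1, Yara:3.
Sum = 4 + 2 + 2 + 2 + 2 + 3 + 1 + 2 + 1 + 1 + 3 = 23.

23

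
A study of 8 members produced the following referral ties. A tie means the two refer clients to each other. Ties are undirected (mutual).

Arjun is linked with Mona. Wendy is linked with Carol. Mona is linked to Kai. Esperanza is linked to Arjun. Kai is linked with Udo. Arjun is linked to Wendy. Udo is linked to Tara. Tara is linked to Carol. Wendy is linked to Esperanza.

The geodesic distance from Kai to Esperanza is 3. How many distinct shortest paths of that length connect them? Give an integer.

The shortest distance is 3, and the only length-3 path is Kai–Mona–Arjun–Esperanza. So there is exactly 1 shortest path.

1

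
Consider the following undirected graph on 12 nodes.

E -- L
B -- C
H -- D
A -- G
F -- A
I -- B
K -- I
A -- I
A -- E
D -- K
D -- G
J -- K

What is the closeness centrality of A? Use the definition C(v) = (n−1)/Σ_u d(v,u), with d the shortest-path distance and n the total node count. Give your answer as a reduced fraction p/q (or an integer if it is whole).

Distances from A: B:2, C:3, D:2, E:1, F:1, G:1, H:3, I:1, J:3, K:2, L:2. Sum = 21.
n = 12, so closeness = 11/21.

11/21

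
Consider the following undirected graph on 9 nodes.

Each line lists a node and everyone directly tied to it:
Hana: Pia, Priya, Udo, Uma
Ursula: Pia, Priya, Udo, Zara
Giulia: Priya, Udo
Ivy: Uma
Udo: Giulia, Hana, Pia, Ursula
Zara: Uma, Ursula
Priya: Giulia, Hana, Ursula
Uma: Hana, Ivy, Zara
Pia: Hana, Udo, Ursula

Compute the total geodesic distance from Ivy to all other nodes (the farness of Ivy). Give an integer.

21

Distances from Ivy: Giulia:4, Hana:2, Pia:3, Priya:3, Udo:3, Uma:1, Ursula:3, Zara:2.
Sum = 4 + 2 + 3 + 3 + 3 + 1 + 3 + 2 = 21.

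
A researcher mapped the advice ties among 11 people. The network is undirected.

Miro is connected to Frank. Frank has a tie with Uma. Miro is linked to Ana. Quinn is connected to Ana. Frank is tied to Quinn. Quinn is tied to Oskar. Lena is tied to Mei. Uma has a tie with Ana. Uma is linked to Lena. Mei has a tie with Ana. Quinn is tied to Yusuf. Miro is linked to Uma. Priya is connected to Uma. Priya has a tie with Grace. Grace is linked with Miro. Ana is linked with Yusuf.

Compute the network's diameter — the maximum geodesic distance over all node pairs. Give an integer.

Eccentricity of each node (its greatest distance to any other): Ana:2, Frank:3, Grace:4, Lena:4, Mei:3, Miro:3, Oskar:4, Priya:4, Quinn:3, Uma:3, Yusuf:3.
The maximum eccentricity is 4, realized for instance by the pair Lena–Oskar via Lena – Mei – Ana – Quinn – Oskar. So the diameter is 4.

4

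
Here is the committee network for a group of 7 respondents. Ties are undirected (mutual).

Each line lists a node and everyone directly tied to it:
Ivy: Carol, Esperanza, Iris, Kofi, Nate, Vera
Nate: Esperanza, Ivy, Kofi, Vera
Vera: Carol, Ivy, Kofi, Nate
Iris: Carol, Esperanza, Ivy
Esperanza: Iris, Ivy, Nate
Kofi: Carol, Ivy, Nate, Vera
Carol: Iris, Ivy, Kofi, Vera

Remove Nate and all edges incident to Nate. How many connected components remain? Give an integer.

Nate's neighbors (Esperanza, Ivy, Kofi, and Vera) remain reachable from one another through other ties, so the rest of the network stays in one piece.

1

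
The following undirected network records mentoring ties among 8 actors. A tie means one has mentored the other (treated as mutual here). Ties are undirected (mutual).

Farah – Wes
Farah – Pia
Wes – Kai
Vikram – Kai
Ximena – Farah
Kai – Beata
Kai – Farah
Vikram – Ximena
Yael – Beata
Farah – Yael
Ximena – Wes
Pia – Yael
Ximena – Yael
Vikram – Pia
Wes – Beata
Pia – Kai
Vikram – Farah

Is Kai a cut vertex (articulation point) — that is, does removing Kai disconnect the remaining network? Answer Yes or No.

Even without Kai, every remaining node can still reach every other (the residual graph is connected), so Kai is not a cut vertex.

No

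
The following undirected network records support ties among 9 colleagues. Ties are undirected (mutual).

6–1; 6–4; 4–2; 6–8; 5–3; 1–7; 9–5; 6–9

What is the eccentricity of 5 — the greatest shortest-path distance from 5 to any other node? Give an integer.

Distances from 5: 1:3, 2:4, 3:1, 4:3, 6:2, 7:4, 8:3, 9:1.
The largest is 4 (to 2 and 7), so the eccentricity of 5 is 4.

4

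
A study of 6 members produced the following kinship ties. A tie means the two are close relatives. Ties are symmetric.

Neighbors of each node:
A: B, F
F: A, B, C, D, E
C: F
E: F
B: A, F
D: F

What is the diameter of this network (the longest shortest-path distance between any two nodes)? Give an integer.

2

Eccentricity of each node (its greatest distance to any other): A:2, B:2, C:2, D:2, E:2, F:1.
The maximum eccentricity is 2, realized for instance by the pair A–E via A – F – E. So the diameter is 2.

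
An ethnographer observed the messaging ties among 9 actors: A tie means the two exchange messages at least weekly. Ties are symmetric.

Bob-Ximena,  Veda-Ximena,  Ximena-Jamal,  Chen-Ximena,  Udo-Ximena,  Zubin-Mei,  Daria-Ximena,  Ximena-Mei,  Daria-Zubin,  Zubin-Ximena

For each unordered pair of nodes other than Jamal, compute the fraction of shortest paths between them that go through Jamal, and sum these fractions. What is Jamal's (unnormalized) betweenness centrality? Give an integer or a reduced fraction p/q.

No shortest path between any pair of other nodes passes through Jamal.
Summing the contributions gives betweenness(Jamal) = 0.

0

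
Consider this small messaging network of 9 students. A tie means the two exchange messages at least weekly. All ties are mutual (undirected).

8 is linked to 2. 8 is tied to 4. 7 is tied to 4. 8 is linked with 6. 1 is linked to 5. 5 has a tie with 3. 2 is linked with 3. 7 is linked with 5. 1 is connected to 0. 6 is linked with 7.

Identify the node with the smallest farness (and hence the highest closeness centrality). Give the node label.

Farness (sum of distances to all others) for each node — 0:26, 1:19, 2:18, 3:17, 4:18, 5:14, 6:18, 7:15, 8:19.
The smallest farness is 14, for 5, so 5 has the highest closeness.

5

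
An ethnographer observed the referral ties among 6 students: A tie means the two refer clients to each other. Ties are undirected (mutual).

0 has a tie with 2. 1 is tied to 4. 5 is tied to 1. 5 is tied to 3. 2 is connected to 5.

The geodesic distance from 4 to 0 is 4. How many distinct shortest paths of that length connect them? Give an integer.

1

The shortest distance is 4, and the only length-4 path is 4–1–5–2–0. So there is exactly 1 shortest path.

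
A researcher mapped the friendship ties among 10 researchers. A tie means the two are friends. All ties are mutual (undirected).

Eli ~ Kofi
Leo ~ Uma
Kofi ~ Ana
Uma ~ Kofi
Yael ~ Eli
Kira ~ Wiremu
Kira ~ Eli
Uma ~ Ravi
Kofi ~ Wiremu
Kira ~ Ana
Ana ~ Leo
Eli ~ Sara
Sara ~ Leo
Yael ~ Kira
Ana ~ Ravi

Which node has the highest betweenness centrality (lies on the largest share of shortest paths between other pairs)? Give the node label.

Unnormalized betweenness of each node: Ana:253/30, Eli:211/30, Kira:13/2, Kofi:119/15, Leo:53/15, Ravi:8/15, Sara:3/2, Uma:3, Wiremu:8/15, Yael:0.
Ana has the largest value, 253/30, making it the main broker — the node through which the most shortest paths run.

Ana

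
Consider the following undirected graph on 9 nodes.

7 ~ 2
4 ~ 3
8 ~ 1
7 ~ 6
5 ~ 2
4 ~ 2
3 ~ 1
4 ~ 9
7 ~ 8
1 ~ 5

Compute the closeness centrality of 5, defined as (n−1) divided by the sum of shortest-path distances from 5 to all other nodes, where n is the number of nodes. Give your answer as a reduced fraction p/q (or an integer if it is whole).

Distances from 5: 1:1, 2:1, 3:2, 4:2, 6:3, 7:2, 8:2, 9:3. Sum = 16.
n = 9, so closeness = 8/16 = 1/2.

1/2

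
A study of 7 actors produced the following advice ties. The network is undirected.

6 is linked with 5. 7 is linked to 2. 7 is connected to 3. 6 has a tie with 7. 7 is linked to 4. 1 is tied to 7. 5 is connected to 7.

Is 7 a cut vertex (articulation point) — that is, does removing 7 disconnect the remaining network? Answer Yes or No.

Yes

Removing 7 leaves {5 and 6} with no path to {4}, so the network splits into 5 components. 7 is a cut vertex.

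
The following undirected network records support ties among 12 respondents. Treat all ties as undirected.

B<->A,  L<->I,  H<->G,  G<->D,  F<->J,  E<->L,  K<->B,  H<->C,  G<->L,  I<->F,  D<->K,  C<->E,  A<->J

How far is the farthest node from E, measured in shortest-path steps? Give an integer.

Distances from E: A:5, B:5, C:1, D:3, F:3, G:2, H:2, I:2, J:4, K:4, L:1.
The largest is 5 (to A and B), so the eccentricity of E is 5.

5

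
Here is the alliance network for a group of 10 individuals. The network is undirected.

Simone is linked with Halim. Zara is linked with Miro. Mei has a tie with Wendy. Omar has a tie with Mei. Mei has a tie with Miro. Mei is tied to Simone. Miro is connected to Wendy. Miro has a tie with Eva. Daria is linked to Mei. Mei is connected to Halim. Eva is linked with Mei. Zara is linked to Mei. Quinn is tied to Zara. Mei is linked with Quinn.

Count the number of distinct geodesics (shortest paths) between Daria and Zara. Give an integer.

The shortest distance is 2, and the only length-2 path is Daria–Mei–Zara. So there is exactly 1 shortest path.

1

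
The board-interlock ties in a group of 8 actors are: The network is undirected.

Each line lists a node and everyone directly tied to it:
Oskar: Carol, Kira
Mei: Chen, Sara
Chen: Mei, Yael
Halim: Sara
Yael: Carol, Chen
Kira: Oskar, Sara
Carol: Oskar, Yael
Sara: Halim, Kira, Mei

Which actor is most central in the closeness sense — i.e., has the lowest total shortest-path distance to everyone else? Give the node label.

Sara

Farness (sum of distances to all others) for each node — Carol:16, Chen:15, Halim:19, Kira:14, Mei:14, Oskar:15, Sara:13, Yael:16.
The smallest farness is 13, for Sara, so Sara has the highest closeness.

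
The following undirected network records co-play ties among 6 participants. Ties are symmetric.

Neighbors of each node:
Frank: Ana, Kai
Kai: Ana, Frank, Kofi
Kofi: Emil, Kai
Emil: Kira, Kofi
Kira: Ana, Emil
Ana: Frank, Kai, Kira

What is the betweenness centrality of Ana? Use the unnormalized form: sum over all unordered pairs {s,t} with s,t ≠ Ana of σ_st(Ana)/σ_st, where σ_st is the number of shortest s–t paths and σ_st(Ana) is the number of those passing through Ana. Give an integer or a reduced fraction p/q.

5/2

Pairs whose geodesics pass through Ana — Kai–Kira: 1; Emil–Frank: 1/2; Kira–Frank: 1.
All other pairs contribute 0.
Summing the contributions gives betweenness(Ana) = 5/2.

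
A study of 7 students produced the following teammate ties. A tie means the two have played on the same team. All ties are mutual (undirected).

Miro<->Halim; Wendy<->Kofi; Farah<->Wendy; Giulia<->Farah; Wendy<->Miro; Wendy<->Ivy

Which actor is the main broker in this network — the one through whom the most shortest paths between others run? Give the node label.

Wendy

Unnormalized betweenness of each node: Farah:5, Giulia:0, Halim:0, Ivy:0, Kofi:0, Miro:5, Wendy:13.
Wendy has the largest value, 13, making it the main broker — the node through which the most shortest paths run.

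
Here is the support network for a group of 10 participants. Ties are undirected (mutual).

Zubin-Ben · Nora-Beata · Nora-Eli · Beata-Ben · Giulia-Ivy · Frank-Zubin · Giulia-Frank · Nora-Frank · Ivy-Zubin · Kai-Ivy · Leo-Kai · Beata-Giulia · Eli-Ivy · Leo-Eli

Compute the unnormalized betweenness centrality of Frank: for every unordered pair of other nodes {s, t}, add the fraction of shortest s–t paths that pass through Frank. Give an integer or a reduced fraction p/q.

2

Pairs whose geodesics pass through Frank — Zubin–Giulia: 1/2; Zubin–Nora: 1; Giulia–Nora: 1/2.
All other pairs contribute 0.
Summing the contributions gives betweenness(Frank) = 2.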